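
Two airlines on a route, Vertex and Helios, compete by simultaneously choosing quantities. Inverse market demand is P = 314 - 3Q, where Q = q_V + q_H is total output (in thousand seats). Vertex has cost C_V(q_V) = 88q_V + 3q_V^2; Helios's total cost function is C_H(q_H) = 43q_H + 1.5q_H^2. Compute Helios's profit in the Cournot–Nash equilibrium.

Vertex's profit: π_V = (314 - 3Q)q_V - (88q_V + 3q_V²). Setting ∂π_V/∂q_V = 0: 226 - 12q_V - 3(q_H) = 0.
Helios's profit: π_H = (314 - 3Q)q_H - (43q_H + (3/2)q_H²). Setting ∂π_H/∂q_H = 0: 271 - 9q_H - 3(q_V) = 0.
Rearranging gives the reaction functions q_V = (226 - 3q_H)/12 and q_H = (271 - 3q_V)/9.
Substituting one into the other gives q_V = 37/3 and q_H = 26.
Price P = 314 - 3·(115/3) = 199.
Helios's profit: 199·26 - 43·26 - (3/2)·26² = 3042.

3042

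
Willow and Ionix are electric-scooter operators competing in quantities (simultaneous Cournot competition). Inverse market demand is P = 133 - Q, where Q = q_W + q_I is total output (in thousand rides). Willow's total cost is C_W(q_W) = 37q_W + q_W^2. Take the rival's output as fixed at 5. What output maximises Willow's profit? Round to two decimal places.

22.75

With the rival's output fixed at 5, Willow's profit is π_W = (133 - 5 - q_W)q_W - (37q_W + q_W²) = (128 - q_W)q_W - (37q_W + q_W²).
∂π_W/∂q_W = 91 - 4q_W = 0, so q_W = 91/4.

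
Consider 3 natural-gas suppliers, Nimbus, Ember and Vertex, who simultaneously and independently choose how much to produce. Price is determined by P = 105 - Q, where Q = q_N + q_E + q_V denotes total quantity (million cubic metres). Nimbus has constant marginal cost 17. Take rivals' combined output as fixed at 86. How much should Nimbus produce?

With rivals' combined output fixed at 86, Nimbus's profit is π_N = (105 - 86 - q_N)q_N - (17q_N) = (19 - q_N)q_N - (17q_N).
∂π_N/∂q_N = 2 - 2q_N = 0, so q_N = 1.

1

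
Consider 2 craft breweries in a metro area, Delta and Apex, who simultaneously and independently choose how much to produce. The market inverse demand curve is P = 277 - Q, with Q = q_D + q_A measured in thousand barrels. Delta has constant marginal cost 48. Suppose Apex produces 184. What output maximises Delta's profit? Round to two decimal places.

22.50

With the rival's output fixed at 184, Delta's profit is π_D = (277 - 184 - q_D)q_D - (48q_D) = (93 - q_D)q_D - (48q_D).
∂π_D/∂q_D = 45 - 2q_D = 0, so q_D = 45/2.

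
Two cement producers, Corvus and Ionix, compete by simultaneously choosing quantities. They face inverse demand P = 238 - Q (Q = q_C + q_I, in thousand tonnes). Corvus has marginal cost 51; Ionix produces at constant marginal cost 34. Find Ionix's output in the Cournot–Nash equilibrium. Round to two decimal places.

73.67

Corvus's profit: π_C = (238 - Q)q_C - (51q_C). Setting ∂π_C/∂q_C = 0: 187 - 2q_C - (q_I) = 0.
Ionix's profit: π_I = (238 - Q)q_I - (34q_I). Setting ∂π_I/∂q_I = 0: 204 - 2q_I - (q_C) = 0.
Best responses: q_C = (187 - q_I)/2, q_I = (204 - q_C)/2.
Solving the pair: q_C = 170/3, q_I = 221/3.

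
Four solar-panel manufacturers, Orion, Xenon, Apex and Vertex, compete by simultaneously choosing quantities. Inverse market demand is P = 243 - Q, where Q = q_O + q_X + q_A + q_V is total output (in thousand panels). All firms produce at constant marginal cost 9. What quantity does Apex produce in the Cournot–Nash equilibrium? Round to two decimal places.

Each firm earns π_i = (243 - Q)q_i - 9q_i.
Setting ∂π_i/∂q_i = 0 with rivals' quantities fixed: 234 - 2q_i - Σ_{j≠i} q_j = 0.
With identical firms every q_j equals q_i, so Σ_{j≠i} q_j = 3q_i and 234 = 5q_i, giving q_i = 234/5.

46.80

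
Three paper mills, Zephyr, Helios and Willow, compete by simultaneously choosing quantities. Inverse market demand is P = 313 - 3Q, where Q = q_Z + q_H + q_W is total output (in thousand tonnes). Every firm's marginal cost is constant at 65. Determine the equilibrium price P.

A representative firm's profit is π_i = q_i(313 - 3Q) - 65q_i.
Setting ∂π_i/∂q_i = 0 with rivals' quantities fixed: 248 - 6q_i - 3·Σ_{j≠i} q_j = 0.
By symmetry each firm produces the same amount; substituting Σ_{j≠i} q_j = 2q_i yields q_i = 248/12 = 62/3.
Total output Q = 62, so price P = 313 - 3·62 = 127.

127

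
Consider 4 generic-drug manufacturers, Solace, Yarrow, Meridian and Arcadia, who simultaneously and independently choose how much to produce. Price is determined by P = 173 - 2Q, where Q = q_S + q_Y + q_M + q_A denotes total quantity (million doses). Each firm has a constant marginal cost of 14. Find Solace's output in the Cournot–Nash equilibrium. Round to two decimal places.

A representative firm's profit is π_i = q_i(173 - 2Q) - 14q_i.
First-order condition (treating rivals' output as given): 159 - 4q_i - 2·Σ_{j≠i} q_j = 0.
With identical firms every q_j equals q_i, so Σ_{j≠i} q_j = 3q_i and 159 = 10q_i, giving q_i = 159/10.

15.90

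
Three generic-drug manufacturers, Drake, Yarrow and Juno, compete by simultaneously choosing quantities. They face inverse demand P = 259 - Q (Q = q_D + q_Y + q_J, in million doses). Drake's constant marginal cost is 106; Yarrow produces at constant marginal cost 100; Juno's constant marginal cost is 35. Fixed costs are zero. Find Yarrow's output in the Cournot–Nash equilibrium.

25

Drake's profit: π_D = (259 - Q)q_D - (106q_D). Setting ∂π_D/∂q_D = 0: 153 - 2q_D - (q_Y + q_J) = 0.
Yarrow's profit: π_Y = (259 - Q)q_Y - (100q_Y). Setting ∂π_Y/∂q_Y = 0: 159 - 2q_Y - (q_D + q_J) = 0.
Juno's profit: π_J = (259 - Q)q_J - (35q_J). Setting ∂π_J/∂q_J = 0: 224 - 2q_J - (q_D + q_Y) = 0.
Summing all 3 equations gives 536 − 4Q = 0, hence Q = 134.
Back-substituting: q_D = (153 − 134) = 19, q_Y = (159 − 134) = 25, q_J = (224 − 134) = 90.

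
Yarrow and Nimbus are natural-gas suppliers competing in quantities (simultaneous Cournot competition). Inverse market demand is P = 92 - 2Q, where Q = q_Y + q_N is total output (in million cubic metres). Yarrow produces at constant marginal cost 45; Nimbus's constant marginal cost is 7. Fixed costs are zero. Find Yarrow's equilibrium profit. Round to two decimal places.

4.50

Yarrow's profit: π_Y = (92 - 2Q)q_Y - (45q_Y). Setting ∂π_Y/∂q_Y = 0: 47 - 4q_Y - 2(q_N) = 0.
Nimbus's profit: π_N = (92 - 2Q)q_N - (7q_N). Setting ∂π_N/∂q_N = 0: 85 - 4q_N - 2(q_Y) = 0.
So q_Y = (47 - 2q_N)/4 and q_N = (85 - 2q_Y)/4.
Solving the pair: q_Y = 3/2, q_N = 41/2.
Price P = 92 - 2·22 = 48.
Yarrow's profit: (48 - 45)·(3/2) = 9/2.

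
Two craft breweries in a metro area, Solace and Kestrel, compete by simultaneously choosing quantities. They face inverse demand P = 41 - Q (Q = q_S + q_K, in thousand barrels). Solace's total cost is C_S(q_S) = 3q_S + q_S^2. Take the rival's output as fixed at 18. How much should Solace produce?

With the rival's output fixed at 18, Solace's profit is π_S = (41 - 18 - q_S)q_S - (3q_S + q_S²) = (23 - q_S)q_S - (3q_S + q_S²).
∂π_S/∂q_S = 20 - 4q_S = 0, so q_S = 5.

5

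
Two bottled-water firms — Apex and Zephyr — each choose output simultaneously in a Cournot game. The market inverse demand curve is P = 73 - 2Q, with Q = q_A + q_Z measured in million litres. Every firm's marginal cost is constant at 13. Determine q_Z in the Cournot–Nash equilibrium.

A representative firm's profit is π_i = q_i(73 - 2Q) - 13q_i.
First-order condition (treating rivals' output as given): 60 - 4q_i - 2q_j = 0.
With identical firms every q_j equals q_i, so q_j = q_i and 60 = 6q_i, giving q_i = 10.

10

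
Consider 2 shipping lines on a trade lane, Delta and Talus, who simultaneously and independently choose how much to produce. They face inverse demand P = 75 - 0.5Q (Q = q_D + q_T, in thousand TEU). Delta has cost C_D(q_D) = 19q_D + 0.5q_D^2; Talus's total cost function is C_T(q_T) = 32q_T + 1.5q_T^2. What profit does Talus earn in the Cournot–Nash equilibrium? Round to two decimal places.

112.02

Delta's profit: π_D = (75 - 0.5Q)q_D - (19q_D + (1/2)q_D²). Setting ∂π_D/∂q_D = 0: 56 - 2q_D - (1/2)(q_T) = 0.
Talus's profit: π_T = (75 - 0.5Q)q_T - (32q_T + (3/2)q_T²). Setting ∂π_T/∂q_T = 0: 43 - 4q_T - (1/2)(q_D) = 0.
Rearranging gives the reaction functions q_D = (56 - (1/2)q_T)/2 and q_T = (43 - (1/2)q_D)/4.
Solving the pair: q_D = 810/31, q_T = 232/31.
Price P = 75 - (1/2)·(1042/31) = 1804/31.
Talus's profit: (1804/31)·(232/31) - 32·(232/31) - (3/2)(232/31)² = 112.0166.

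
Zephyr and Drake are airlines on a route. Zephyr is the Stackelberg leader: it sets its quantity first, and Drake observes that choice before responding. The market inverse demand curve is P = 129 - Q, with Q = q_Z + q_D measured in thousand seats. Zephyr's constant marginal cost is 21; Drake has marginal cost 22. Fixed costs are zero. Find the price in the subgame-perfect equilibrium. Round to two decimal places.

Solve by backward induction. Given q_Z, the follower Drake maximises π_D = (129 - q_Z - q_D)q_D - 22q_D.
Follower FOC: 107 - q_Z - 2q_D = 0, so q_D(q_Z) = (107 - q_Z)/2.
The leader anticipates this reaction. Substituting into P = 129 - Q gives P = 151/2 - (1/2)q_Z, so π_Z = (151/2 - (1/2)q_Z)q_Z - 21q_Z.
Maximising: ∂π_Z/∂q_Z = 109/2 - q_Z = 0, giving q_Z = 109/2.
Then q_D = (107 - 109/2)/2 = 105/4.
Total output Q = 323/4, so price P = 129 - 323/4 = 193/4.

48.25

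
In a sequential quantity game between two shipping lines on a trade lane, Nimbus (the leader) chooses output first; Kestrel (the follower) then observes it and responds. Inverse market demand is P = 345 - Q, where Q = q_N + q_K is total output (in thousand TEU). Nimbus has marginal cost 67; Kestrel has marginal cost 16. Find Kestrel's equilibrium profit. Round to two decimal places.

The follower Kestrel best-responds to any q_N: π_K = (345 - Q)q_K - 16q_K.
Follower FOC: 329 - q_N - 2q_K = 0, so q_K(q_N) = (329 - q_N)/2.
Nimbus substitutes q_K(q_N) into its own profit: π_N = q_N(345 - q_N - (329 - q_N)/2) - 67q_N = (361/2 - (1/2)q_N)q_N - 67q_N.
Maximising: ∂π_N/∂q_N = 227/2 - q_N = 0, giving q_N = 227/2.
Then q_K = (329 - 227/2)/2 = 431/4.
Price P = 345 - 885/4 = 495/4.
Kestrel's profit: (495/4 - 16)·(431/4) = 11610.0625.

11610.06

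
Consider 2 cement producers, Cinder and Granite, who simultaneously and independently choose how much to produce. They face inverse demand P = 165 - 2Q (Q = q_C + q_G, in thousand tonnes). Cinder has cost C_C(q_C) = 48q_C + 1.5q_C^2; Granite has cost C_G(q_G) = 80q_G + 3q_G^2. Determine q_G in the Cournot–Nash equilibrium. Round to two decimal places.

5.47

Cinder's profit: π_C = (165 - 2Q)q_C - (48q_C + (3/2)q_C²). Setting ∂π_C/∂q_C = 0: 117 - 7q_C - 2(q_G) = 0.
Granite's profit: π_G = (165 - 2Q)q_G - (80q_G + 3q_G²). Setting ∂π_G/∂q_G = 0: 85 - 10q_G - 2(q_C) = 0.
Best responses: q_C = (117 - 2q_G)/7, q_G = (85 - 2q_C)/10.
Substituting one into the other gives q_C = 500/33 and q_G = 361/66.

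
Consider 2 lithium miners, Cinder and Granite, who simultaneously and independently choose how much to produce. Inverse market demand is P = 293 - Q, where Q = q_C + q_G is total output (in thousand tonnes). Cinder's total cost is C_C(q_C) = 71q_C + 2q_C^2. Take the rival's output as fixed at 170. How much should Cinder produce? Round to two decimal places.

8.67

With the rival's output fixed at 170, Cinder's profit is π_C = (293 - 170 - q_C)q_C - (71q_C + 2q_C²) = (123 - q_C)q_C - (71q_C + 2q_C²).
∂π_C/∂q_C = 52 - 6q_C = 0, so q_C = 26/3.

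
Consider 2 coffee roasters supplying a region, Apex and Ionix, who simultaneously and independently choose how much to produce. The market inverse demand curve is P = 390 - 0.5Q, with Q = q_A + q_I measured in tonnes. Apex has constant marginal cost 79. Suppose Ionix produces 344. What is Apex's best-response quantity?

139

With the rival's output fixed at 344, Apex's profit is π_A = (390 - (1/2)·344 - (1/2)q_A)q_A - (79q_A) = (218 - (1/2)q_A)q_A - (79q_A).
∂π_A/∂q_A = 139 - q_A = 0, so q_A = 139.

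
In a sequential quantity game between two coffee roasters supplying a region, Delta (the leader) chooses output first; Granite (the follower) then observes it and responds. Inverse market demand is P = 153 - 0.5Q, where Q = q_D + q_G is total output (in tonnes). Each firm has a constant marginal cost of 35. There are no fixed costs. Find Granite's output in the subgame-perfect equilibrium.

Solve by backward induction. Given q_D, the follower Granite maximises π_G = (153 - (1/2)q_D - (1/2)q_G)q_G - 35q_G.
Setting the follower's marginal profit to zero, 118 - (1/2)q_D - q_G = 0, i.e. q_G = (118 - (1/2)q_D).
The leader anticipates this reaction. Substituting into P = 153 - 0.5Q gives P = 94 - (1/4)q_D, so π_D = (94 - (1/4)q_D)q_D - 35q_D.
Leader FOC: 59 - (1/2)q_D = 0, so q_D = 118.
Then q_G = (118 - (1/2)·118) = 59.

59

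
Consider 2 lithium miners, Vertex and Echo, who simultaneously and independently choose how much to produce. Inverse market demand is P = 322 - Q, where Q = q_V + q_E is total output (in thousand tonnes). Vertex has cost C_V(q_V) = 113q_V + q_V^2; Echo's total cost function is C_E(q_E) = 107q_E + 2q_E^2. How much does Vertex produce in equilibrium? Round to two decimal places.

Vertex's profit: π_V = (322 - Q)q_V - (113q_V + q_V²). Setting ∂π_V/∂q_V = 0: 209 - 4q_V - (q_E) = 0.
Echo's profit: π_E = (322 - Q)q_E - (107q_E + 2q_E²). Setting ∂π_E/∂q_E = 0: 215 - 6q_E - (q_V) = 0.
Rearranging gives the reaction functions q_V = (209 - q_E)/4 and q_E = (215 - q_V)/6.
Solving the pair: q_V = 1039/23, q_E = 651/23.

45.17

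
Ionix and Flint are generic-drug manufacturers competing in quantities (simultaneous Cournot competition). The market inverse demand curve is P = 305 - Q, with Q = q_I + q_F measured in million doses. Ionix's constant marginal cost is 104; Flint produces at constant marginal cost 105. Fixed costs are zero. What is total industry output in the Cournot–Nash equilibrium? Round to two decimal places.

133.67

Ionix's profit: π_I = (305 - Q)q_I - (104q_I). Setting ∂π_I/∂q_I = 0: 201 - 2q_I - (q_F) = 0.
Flint's first-order condition: 200 - 2q_F - (q_I) = 0.
Best responses: q_I = (201 - q_F)/2, q_F = (200 - q_I)/2.
Substituting one into the other gives q_I = 202/3 and q_F = 199/3.
Total output Q = 202/3 + 199/3 = 401/3.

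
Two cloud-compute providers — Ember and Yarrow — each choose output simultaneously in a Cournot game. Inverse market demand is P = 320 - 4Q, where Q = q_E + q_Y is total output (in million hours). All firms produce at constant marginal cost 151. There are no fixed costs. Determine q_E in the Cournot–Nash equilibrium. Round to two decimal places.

Each firm earns π_i = (320 - 4Q)q_i - 151q_i.
Setting ∂π_i/∂q_i = 0 with rivals' quantities fixed: 169 - 8q_i - 4q_j = 0.
By symmetry each firm produces the same amount; substituting q_j = q_i yields q_i = 169/12.

14.08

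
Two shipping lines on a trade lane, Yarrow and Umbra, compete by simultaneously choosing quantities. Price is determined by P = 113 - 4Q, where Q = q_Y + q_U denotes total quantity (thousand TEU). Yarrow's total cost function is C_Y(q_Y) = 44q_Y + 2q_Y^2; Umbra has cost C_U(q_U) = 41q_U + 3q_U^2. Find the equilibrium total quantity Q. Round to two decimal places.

Yarrow's profit: π_Y = (113 - 4Q)q_Y - (44q_Y + 2q_Y²). Setting ∂π_Y/∂q_Y = 0: 69 - 12q_Y - 4(q_U) = 0.
Umbra's first-order condition: 72 - 14q_U - 4(q_Y) = 0.
So q_Y = (69 - 4q_U)/12 and q_U = (72 - 4q_Y)/14.
Solving the pair: q_Y = 339/76, q_U = 147/38.
Total output Q = 339/76 + 147/38 = 633/76.

8.33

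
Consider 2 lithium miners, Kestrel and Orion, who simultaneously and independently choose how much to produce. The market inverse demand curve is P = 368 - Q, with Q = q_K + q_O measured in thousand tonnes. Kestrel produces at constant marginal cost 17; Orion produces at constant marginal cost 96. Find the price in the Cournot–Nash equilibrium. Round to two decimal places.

Kestrel's profit: π_K = (368 - Q)q_K - (17q_K). Setting ∂π_K/∂q_K = 0: 351 - 2q_K - (q_O) = 0.
Orion's profit: π_O = (368 - Q)q_O - (96q_O). Setting ∂π_O/∂q_O = 0: 272 - 2q_O - (q_K) = 0.
So q_K = (351 - q_O)/2 and q_O = (272 - q_K)/2.
Solving the pair: q_K = 430/3, q_O = 193/3.
Total output Q = 623/3, so price P = 368 - 623/3 = 481/3.

160.33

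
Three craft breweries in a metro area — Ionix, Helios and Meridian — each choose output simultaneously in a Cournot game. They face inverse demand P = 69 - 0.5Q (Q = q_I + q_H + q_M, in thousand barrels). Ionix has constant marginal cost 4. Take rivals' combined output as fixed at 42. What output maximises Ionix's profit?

With rivals' combined output fixed at 42, Ionix's profit is π_I = (69 - (1/2)·42 - (1/2)q_I)q_I - (4q_I) = (48 - (1/2)q_I)q_I - (4q_I).
∂π_I/∂q_I = 44 - q_I = 0, so q_I = 44.

44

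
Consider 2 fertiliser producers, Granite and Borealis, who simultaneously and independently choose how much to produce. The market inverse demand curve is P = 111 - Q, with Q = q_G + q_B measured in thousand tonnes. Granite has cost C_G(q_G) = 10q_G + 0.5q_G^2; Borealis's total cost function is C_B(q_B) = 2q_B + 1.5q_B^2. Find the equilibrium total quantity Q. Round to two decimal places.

Granite's profit: π_G = (111 - Q)q_G - (10q_G + (1/2)q_G²). Setting ∂π_G/∂q_G = 0: 101 - 3q_G - (q_B) = 0.
Borealis's first-order condition: 109 - 5q_B - (q_G) = 0.
Best responses: q_G = (101 - q_B)/3, q_B = (109 - q_G)/5.
Solving the pair: q_G = 198/7, q_B = 113/7.
Total output Q = 198/7 + 113/7 = 311/7.

44.43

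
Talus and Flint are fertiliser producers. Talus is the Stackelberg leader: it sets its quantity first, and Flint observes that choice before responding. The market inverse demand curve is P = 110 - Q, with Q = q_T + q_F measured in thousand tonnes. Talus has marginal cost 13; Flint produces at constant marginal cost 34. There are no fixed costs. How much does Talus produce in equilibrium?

Solve by backward induction. Given q_T, the follower Flint maximises π_F = (110 - q_T - q_F)q_F - 34q_F.
∂π_F/∂q_F = 76 - q_T - 2q_F = 0 gives the reaction function q_F = (76 - q_T)/2.
The leader anticipates this reaction. Substituting into P = 110 - Q gives P = 72 - (1/2)q_T, so π_T = (72 - (1/2)q_T)q_T - 13q_T.
Maximising: ∂π_T/∂q_T = 59 - q_T = 0, giving q_T = 59.
Then q_F = (76 - 59)/2 = 17/2.

59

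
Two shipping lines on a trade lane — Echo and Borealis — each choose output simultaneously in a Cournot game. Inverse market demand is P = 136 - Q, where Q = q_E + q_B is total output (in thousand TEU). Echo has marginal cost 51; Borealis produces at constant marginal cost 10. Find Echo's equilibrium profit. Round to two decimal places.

215.11

Echo's profit: π_E = (136 - Q)q_E - (51q_E). Setting ∂π_E/∂q_E = 0: 85 - 2q_E - (q_B) = 0.
Borealis's first-order condition: 126 - 2q_B - (q_E) = 0.
So q_E = (85 - q_B)/2 and q_B = (126 - q_E)/2.
Substituting one into the other gives q_E = 44/3 and q_B = 167/3.
Price P = 136 - 211/3 = 197/3.
Echo's profit: (197/3 - 51)·(44/3) = 1936/9.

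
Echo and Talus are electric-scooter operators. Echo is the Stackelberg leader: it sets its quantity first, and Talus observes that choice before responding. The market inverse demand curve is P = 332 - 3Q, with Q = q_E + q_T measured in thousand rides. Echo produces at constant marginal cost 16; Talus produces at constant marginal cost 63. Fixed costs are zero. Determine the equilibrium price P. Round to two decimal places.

Solve by backward induction. Given q_E, the follower Talus maximises π_T = (332 - 3q_E - 3q_T)q_T - 63q_T.
∂π_T/∂q_T = 269 - 3q_E - 6q_T = 0 gives the reaction function q_T = (269 - 3q_E)/6.
The leader anticipates this reaction. Substituting into P = 332 - 3Q gives P = 395/2 - (3/2)q_E, so π_E = (395/2 - (3/2)q_E)q_E - 16q_E.
The leader's first-order condition 363/2 - 3q_E = 0 yields q_E = 121/2.
Then q_T = (269 - 3·(121/2))/6 = 175/12.
Total output Q = 901/12, so price P = 332 - 3·(901/12) = 427/4.

106.75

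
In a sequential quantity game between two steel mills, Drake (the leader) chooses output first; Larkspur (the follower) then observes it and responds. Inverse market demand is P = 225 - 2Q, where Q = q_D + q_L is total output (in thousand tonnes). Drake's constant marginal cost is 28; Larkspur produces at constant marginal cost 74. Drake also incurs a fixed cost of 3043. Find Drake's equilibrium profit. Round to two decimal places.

647.56

Solve by backward induction. Given q_D, the follower Larkspur maximises π_L = (225 - 2q_D - 2q_L)q_L - 74q_L.
∂π_L/∂q_L = 151 - 2q_D - 4q_L = 0 gives the reaction function q_L = (151 - 2q_D)/4.
Drake substitutes q_L(q_D) into its own profit: π_D = q_D(225 - 2q_D - (151 - 2q_D)/2) - 28q_D = (299/2 - q_D)q_D - 28q_D.
The leader's first-order condition 243/2 - 2q_D = 0 yields q_D = 243/4.
Then q_L = (151 - 2·(243/4))/4 = 59/8.
Price P = 225 - 2·(545/8) = 355/4.
Drake's profit: (355/4 - 28)·(243/4) - 3043 = 647.5625.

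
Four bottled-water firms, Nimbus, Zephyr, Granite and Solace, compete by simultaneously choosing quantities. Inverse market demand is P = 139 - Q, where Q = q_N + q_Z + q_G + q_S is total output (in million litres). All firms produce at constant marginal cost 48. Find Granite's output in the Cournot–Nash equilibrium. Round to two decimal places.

A representative firm's profit is π_i = q_i(139 - Q) - 48q_i.
Setting ∂π_i/∂q_i = 0 with rivals' quantities fixed: 91 - 2q_i - Σ_{j≠i} q_j = 0.
By symmetry each firm produces the same amount; substituting Σ_{j≠i} q_j = 3q_i yields q_i = 91/5.

18.20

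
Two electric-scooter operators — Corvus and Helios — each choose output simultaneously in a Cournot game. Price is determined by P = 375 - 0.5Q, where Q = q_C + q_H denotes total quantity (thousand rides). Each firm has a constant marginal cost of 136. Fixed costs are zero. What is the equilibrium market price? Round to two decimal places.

Each firm earns π_i = (375 - 0.5Q)q_i - 136q_i.
Setting ∂π_i/∂q_i = 0 with rivals' quantities fixed: 239 - q_i - (1/2)q_j = 0.
With identical firms every q_j equals q_i, so q_j = q_i and 239 = (3/2)q_i, giving q_i = 478/3.
Total output Q = 956/3, so price P = 375 - (1/2)·(956/3) = 647/3.

215.67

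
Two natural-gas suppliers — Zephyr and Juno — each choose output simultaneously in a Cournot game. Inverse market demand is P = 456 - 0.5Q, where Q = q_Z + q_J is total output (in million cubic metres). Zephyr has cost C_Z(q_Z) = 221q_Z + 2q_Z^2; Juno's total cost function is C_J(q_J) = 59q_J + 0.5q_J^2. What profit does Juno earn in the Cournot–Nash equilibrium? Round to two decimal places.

36686.98

Zephyr's profit: π_Z = (456 - 0.5Q)q_Z - (221q_Z + 2q_Z²). Setting ∂π_Z/∂q_Z = 0: 235 - 5q_Z - (1/2)(q_J) = 0.
Juno's profit: π_J = (456 - 0.5Q)q_J - (59q_J + (1/2)q_J²). Setting ∂π_J/∂q_J = 0: 397 - 2q_J - (1/2)(q_Z) = 0.
Rearranging gives the reaction functions q_Z = (235 - (1/2)q_J)/5 and q_J = (397 - (1/2)q_Z)/2.
Substituting one into the other gives q_Z = 362/13 and q_J = 191.5385.
Price P = 456 - (1/2)·219.3846 = 346.3077.
Juno's profit: 346.3077·191.5385 - 59·191.5385 - (1/2)·191.5385² = 36686.9822.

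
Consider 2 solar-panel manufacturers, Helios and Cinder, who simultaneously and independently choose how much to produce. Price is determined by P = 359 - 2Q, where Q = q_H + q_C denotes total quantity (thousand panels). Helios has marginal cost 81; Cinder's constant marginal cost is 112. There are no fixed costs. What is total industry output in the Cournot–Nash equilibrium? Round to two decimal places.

Helios's profit: π_H = (359 - 2Q)q_H - (81q_H). Setting ∂π_H/∂q_H = 0: 278 - 4q_H - 2(q_C) = 0.
Cinder's profit: π_C = (359 - 2Q)q_C - (112q_C). Setting ∂π_C/∂q_C = 0: 247 - 4q_C - 2(q_H) = 0.
So q_H = (278 - 2q_C)/4 and q_C = (247 - 2q_H)/4.
Solving the pair: q_H = 103/2, q_C = 36.
Total output Q = 103/2 + 36 = 175/2.

87.50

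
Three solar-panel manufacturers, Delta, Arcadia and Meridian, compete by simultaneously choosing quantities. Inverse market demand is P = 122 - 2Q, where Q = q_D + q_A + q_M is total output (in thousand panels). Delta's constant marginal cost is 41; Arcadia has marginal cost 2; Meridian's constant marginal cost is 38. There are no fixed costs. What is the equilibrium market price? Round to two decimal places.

50.75

Delta's profit: π_D = (122 - 2Q)q_D - (41q_D). Setting ∂π_D/∂q_D = 0: 81 - 4q_D - 2(q_A + q_M) = 0.
Arcadia's first-order condition: 120 - 4q_A - 2(q_D + q_M) = 0.
Meridian's profit: π_M = (122 - 2Q)q_M - (38q_M). Setting ∂π_M/∂q_M = 0: 84 - 4q_M - 2(q_D + q_A) = 0.
Adding the 3 first-order conditions: 285 − 8Q = 0, so Q = 285/8.
Back-substituting: q_D = (81 − 285/4)/2 = 39/8, q_A = (120 − 285/4)/2 = 195/8, q_M = (84 − 285/4)/2 = 51/8.
Total output Q = 285/8, so price P = 122 - 2·(285/8) = 203/4.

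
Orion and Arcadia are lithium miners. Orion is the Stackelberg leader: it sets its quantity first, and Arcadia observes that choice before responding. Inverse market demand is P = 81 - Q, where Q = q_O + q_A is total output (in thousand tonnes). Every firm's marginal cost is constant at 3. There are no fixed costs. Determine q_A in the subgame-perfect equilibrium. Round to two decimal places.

19.50

Solve by backward induction. Given q_O, the follower Arcadia maximises π_A = (81 - q_O - q_A)q_A - 3q_A.
Setting the follower's marginal profit to zero, 78 - q_O - 2q_A = 0, i.e. q_A = (78 - q_O)/2.
Orion substitutes q_A(q_O) into its own profit: π_O = q_O(81 - q_O - (78 - q_O)/2) - 3q_O = (42 - (1/2)q_O)q_O - 3q_O.
Leader FOC: 39 - q_O = 0, so q_O = 39.
Then q_A = (78 - 39)/2 = 39/2.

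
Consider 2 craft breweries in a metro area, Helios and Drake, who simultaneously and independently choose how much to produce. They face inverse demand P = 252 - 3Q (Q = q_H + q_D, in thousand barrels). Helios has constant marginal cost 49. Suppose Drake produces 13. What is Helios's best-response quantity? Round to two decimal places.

27.33

With the rival's output fixed at 13, Helios's profit is π_H = (252 - 3·13 - 3q_H)q_H - (49q_H) = (213 - 3q_H)q_H - (49q_H).
∂π_H/∂q_H = 164 - 6q_H = 0, so q_H = 82/3.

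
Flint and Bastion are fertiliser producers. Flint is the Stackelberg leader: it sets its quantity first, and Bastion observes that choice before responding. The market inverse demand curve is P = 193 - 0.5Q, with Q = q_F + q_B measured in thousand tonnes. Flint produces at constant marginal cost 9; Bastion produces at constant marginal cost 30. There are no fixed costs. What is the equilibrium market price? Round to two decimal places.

60.25

The follower Bastion best-responds to any q_F: π_B = (193 - 0.5Q)q_B - 30q_B.
Follower FOC: 163 - (1/2)q_F - q_B = 0, so q_B(q_F) = (163 - (1/2)q_F).
The leader anticipates this reaction. Substituting into P = 193 - 0.5Q gives P = 223/2 - (1/4)q_F, so π_F = (223/2 - (1/4)q_F)q_F - 9q_F.
Leader FOC: 205/2 - (1/2)q_F = 0, so q_F = 205.
Then q_B = (163 - (1/2)·205) = 121/2.
Total output Q = 531/2, so price P = 193 - (1/2)·(531/2) = 241/4.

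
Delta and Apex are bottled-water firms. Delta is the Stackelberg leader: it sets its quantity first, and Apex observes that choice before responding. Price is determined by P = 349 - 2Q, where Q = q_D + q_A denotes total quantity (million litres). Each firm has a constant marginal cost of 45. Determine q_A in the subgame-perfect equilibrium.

Solve by backward induction. Given q_D, the follower Apex maximises π_A = (349 - 2q_D - 2q_A)q_A - 45q_A.
Follower FOC: 304 - 2q_D - 4q_A = 0, so q_A(q_D) = (304 - 2q_D)/4.
Delta substitutes q_A(q_D) into its own profit: π_D = q_D(349 - 2q_D - (304 - 2q_D)/2) - 45q_D = (197 - q_D)q_D - 45q_D.
The leader's first-order condition 152 - 2q_D = 0 yields q_D = 76.
Then q_A = (304 - 2·76)/4 = 38.

38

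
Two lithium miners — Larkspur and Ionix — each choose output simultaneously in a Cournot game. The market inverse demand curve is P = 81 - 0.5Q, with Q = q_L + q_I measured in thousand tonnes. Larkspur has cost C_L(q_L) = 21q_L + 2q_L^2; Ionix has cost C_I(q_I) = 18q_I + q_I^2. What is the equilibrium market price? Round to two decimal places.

Larkspur's profit: π_L = (81 - 0.5Q)q_L - (21q_L + 2q_L²). Setting ∂π_L/∂q_L = 0: 60 - 5q_L - (1/2)(q_I) = 0.
Ionix's profit: π_I = (81 - 0.5Q)q_I - (18q_I + q_I²). Setting ∂π_I/∂q_I = 0: 63 - 3q_I - (1/2)(q_L) = 0.
So q_L = (60 - (1/2)q_I)/5 and q_I = (63 - (1/2)q_L)/3.
Substituting one into the other gives q_L = 594/59 and q_I = 1140/59.
Total output Q = 1734/59, so price P = 81 - (1/2)·(1734/59) = 66.3051.

66.31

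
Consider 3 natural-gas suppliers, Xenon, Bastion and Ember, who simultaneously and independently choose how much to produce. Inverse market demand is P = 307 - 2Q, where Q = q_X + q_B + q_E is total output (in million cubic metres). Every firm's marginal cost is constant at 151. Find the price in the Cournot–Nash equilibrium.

A representative firm's profit is π_i = q_i(307 - 2Q) - 151q_i.
Setting ∂π_i/∂q_i = 0 with rivals' quantities fixed: 156 - 4q_i - 2·Σ_{j≠i} q_j = 0.
By symmetry each firm produces the same amount; substituting Σ_{j≠i} q_j = 2q_i yields q_i = 156/8 = 39/2.
Total output Q = 117/2, so price P = 307 - 2·(117/2) = 190.

190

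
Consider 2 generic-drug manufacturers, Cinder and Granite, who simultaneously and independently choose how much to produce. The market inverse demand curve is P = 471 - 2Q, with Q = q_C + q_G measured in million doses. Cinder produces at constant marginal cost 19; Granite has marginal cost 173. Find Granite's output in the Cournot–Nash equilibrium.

Cinder's profit: π_C = (471 - 2Q)q_C - (19q_C). Setting ∂π_C/∂q_C = 0: 452 - 4q_C - 2(q_G) = 0.
Granite's profit: π_G = (471 - 2Q)q_G - (173q_G). Setting ∂π_G/∂q_G = 0: 298 - 4q_G - 2(q_C) = 0.
So q_C = (452 - 2q_G)/4 and q_G = (298 - 2q_C)/4.
Substituting one into the other gives q_C = 101 and q_G = 24.

24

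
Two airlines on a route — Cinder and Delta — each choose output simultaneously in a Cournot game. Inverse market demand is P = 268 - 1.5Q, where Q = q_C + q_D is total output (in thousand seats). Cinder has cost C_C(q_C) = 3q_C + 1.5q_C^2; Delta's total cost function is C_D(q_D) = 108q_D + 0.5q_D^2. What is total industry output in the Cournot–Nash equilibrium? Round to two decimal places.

63.56

Cinder's profit: π_C = (268 - 1.5Q)q_C - (3q_C + (3/2)q_C²). Setting ∂π_C/∂q_C = 0: 265 - 6q_C - (3/2)(q_D) = 0.
Delta's first-order condition: 160 - 4q_D - (3/2)(q_C) = 0.
Best responses: q_C = (265 - (3/2)q_D)/6, q_D = (160 - (3/2)q_C)/4.
Substituting one into the other gives q_C = 37.7011 and q_D = 750/29.
Total output Q = 37.7011 + 750/29 = 63.5632.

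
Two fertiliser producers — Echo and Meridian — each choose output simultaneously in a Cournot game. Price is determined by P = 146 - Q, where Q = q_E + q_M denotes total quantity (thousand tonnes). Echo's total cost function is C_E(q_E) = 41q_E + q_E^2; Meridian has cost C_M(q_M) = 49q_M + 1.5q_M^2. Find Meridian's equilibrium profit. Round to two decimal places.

554.63

Echo's profit: π_E = (146 - Q)q_E - (41q_E + q_E²). Setting ∂π_E/∂q_E = 0: 105 - 4q_E - (q_M) = 0.
Meridian's profit: π_M = (146 - Q)q_M - (49q_M + (3/2)q_M²). Setting ∂π_M/∂q_M = 0: 97 - 5q_M - (q_E) = 0.
Best responses: q_E = (105 - q_M)/4, q_M = (97 - q_E)/5.
Substituting one into the other gives q_E = 428/19 and q_M = 283/19.
Price P = 146 - 711/19 = 108.5789.
Meridian's profit: 108.5789·(283/19) - 49·(283/19) - (3/2)(283/19)² = 554.6330.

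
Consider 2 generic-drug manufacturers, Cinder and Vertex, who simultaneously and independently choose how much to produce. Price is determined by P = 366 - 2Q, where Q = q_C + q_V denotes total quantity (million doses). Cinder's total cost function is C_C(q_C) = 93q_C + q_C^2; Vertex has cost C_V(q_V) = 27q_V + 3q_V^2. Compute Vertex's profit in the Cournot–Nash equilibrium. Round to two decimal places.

Cinder's profit: π_C = (366 - 2Q)q_C - (93q_C + q_C²). Setting ∂π_C/∂q_C = 0: 273 - 6q_C - 2(q_V) = 0.
Vertex's first-order condition: 339 - 10q_V - 2(q_C) = 0.
Best responses: q_C = (273 - 2q_V)/6, q_V = (339 - 2q_C)/10.
Substituting one into the other gives q_C = 513/14 and q_V = 186/7.
Price P = 366 - 2·(885/14) = 1677/7.
Vertex's profit: (1677/7)·(186/7) - 27·(186/7) - 3(186/7)² = 3530.2041.

3530.20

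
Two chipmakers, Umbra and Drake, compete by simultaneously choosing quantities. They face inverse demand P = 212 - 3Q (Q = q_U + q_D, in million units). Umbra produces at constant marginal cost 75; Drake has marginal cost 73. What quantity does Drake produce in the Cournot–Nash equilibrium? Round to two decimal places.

Umbra's profit: π_U = (212 - 3Q)q_U - (75q_U). Setting ∂π_U/∂q_U = 0: 137 - 6q_U - 3(q_D) = 0.
Drake's profit: π_D = (212 - 3Q)q_D - (73q_D). Setting ∂π_D/∂q_D = 0: 139 - 6q_D - 3(q_U) = 0.
Best responses: q_U = (137 - 3q_D)/6, q_D = (139 - 3q_U)/6.
Substituting one into the other gives q_U = 15 and q_D = 47/3.

15.67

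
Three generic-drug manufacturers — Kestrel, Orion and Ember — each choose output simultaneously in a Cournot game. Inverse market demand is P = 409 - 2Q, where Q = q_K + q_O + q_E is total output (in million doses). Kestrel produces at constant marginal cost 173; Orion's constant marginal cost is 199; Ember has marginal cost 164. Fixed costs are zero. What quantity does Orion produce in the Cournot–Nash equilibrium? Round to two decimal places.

18.63

Kestrel's profit: π_K = (409 - 2Q)q_K - (173q_K). Setting ∂π_K/∂q_K = 0: 236 - 4q_K - 2(q_O + q_E) = 0.
Orion's profit: π_O = (409 - 2Q)q_O - (199q_O). Setting ∂π_O/∂q_O = 0: 210 - 4q_O - 2(q_K + q_E) = 0.
Ember's profit: π_E = (409 - 2Q)q_E - (164q_E). Setting ∂π_E/∂q_E = 0: 245 - 4q_E - 2(q_K + q_O) = 0.
Adding the 3 conditions: 691 − 4Q − 4Q = 0, i.e. Q = 691/8.
Back-substituting: q_K = (236 − 691/4)/2 = 253/8, q_O = (210 − 691/4)/2 = 149/8, q_E = (245 − 691/4)/2 = 289/8.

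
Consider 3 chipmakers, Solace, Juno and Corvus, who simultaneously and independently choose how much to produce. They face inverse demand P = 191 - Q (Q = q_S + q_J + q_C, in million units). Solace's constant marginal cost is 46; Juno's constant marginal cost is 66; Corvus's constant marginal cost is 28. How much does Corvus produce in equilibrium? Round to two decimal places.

Solace's profit: π_S = (191 - Q)q_S - (46q_S). Setting ∂π_S/∂q_S = 0: 145 - 2q_S - (q_J + q_C) = 0.
Juno's profit: π_J = (191 - Q)q_J - (66q_J). Setting ∂π_J/∂q_J = 0: 125 - 2q_J - (q_S + q_C) = 0.
Corvus's profit: π_C = (191 - Q)q_C - (28q_C). Setting ∂π_C/∂q_C = 0: 163 - 2q_C - (q_S + q_J) = 0.
Adding the 3 first-order conditions: 433 − 4Q = 0, so Q = 433/4.
Back-substituting: q_S = (145 − 433/4) = 147/4, q_J = (125 − 433/4) = 67/4, q_C = (163 − 433/4) = 219/4.

54.75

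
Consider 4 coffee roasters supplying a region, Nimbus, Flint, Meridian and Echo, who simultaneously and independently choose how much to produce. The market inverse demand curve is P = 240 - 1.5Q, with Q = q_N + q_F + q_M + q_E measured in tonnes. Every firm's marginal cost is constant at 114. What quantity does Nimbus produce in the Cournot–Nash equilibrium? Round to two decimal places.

A representative firm's profit is π_i = q_i(240 - 1.5Q) - 114q_i.
Setting ∂π_i/∂q_i = 0 with rivals' quantities fixed: 126 - 3q_i - (3/2)·Σ_{j≠i} q_j = 0.
With identical firms every q_j equals q_i, so Σ_{j≠i} q_j = 3q_i and 126 = (15/2)q_i, giving q_i = 84/5.

16.80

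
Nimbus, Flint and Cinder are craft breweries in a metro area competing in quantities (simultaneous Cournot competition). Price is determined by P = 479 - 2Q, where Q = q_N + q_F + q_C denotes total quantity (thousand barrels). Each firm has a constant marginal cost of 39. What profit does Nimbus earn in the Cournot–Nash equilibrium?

A representative firm's profit is π_i = q_i(479 - 2Q) - 39q_i.
Setting ∂π_i/∂q_i = 0 with rivals' quantities fixed: 440 - 4q_i - 2·Σ_{j≠i} q_j = 0.
With identical firms every q_j equals q_i, so Σ_{j≠i} q_j = 2q_i and 440 = 8q_i, giving q_i = 55.
Price P = 479 - 2·165 = 149.
Nimbus's profit: (149 - 39)·55 = 6050.

6050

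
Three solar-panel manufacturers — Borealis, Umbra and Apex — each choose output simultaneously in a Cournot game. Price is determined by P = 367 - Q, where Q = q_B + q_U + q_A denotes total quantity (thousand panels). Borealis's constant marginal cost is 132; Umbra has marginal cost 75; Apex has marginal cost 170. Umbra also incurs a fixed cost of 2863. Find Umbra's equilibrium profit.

9458

Borealis's profit: π_B = (367 - Q)q_B - (132q_B). Setting ∂π_B/∂q_B = 0: 235 - 2q_B - (q_U + q_A) = 0.
Umbra's first-order condition: 292 - 2q_U - (q_B + q_A) = 0.
Apex's first-order condition: 197 - 2q_A - (q_B + q_U) = 0.
Adding the 3 conditions: 724 − 2Q − 2Q = 0, i.e. Q = 181.
Back-substituting: q_B = (235 − 181) = 54, q_U = (292 − 181) = 111, q_A = (197 − 181) = 16.
Price P = 367 - 181 = 186.
Umbra's profit: (186 - 75)·111 - 2863 = 9458.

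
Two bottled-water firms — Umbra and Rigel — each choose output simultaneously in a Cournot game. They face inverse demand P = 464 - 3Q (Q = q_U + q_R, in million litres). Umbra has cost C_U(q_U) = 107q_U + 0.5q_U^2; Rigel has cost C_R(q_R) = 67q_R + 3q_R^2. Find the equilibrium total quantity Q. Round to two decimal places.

Umbra's profit: π_U = (464 - 3Q)q_U - (107q_U + (1/2)q_U²). Setting ∂π_U/∂q_U = 0: 357 - 7q_U - 3(q_R) = 0.
Rigel's profit: π_R = (464 - 3Q)q_R - (67q_R + 3q_R²). Setting ∂π_R/∂q_R = 0: 397 - 12q_R - 3(q_U) = 0.
Rearranging gives the reaction functions q_U = (357 - 3q_R)/7 and q_R = (397 - 3q_U)/12.
Solving the pair: q_U = 1031/25, q_R = 1708/75.
Total output Q = 1031/25 + 1708/75 = 64.0133.

64.01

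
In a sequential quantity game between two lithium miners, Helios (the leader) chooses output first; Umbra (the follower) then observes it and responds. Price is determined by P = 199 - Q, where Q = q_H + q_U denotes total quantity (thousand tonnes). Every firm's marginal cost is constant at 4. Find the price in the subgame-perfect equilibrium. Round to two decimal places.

52.75

Solve by backward induction. Given q_H, the follower Umbra maximises π_U = (199 - q_H - q_U)q_U - 4q_U.
∂π_U/∂q_U = 195 - q_H - 2q_U = 0 gives the reaction function q_U = (195 - q_H)/2.
Helios substitutes q_U(q_H) into its own profit: π_H = q_H(199 - q_H - (195 - q_H)/2) - 4q_H = (203/2 - (1/2)q_H)q_H - 4q_H.
Maximising: ∂π_H/∂q_H = 195/2 - q_H = 0, giving q_H = 195/2.
Then q_U = (195 - 195/2)/2 = 195/4.
Total output Q = 585/4, so price P = 199 - 585/4 = 211/4.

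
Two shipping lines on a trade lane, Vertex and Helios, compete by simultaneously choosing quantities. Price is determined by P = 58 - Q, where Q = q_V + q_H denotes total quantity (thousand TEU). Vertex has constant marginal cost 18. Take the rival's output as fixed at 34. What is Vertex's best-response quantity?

3

With the rival's output fixed at 34, Vertex's profit is π_V = (58 - 34 - q_V)q_V - (18q_V) = (24 - q_V)q_V - (18q_V).
∂π_V/∂q_V = 6 - 2q_V = 0, so q_V = 3.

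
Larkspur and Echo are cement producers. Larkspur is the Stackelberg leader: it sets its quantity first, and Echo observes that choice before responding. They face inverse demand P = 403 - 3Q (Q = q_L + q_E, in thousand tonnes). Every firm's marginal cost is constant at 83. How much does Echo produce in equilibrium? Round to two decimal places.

Solve by backward induction. Given q_L, the follower Echo maximises π_E = (403 - 3q_L - 3q_E)q_E - 83q_E.
Follower FOC: 320 - 3q_L - 6q_E = 0, so q_E(q_L) = (320 - 3q_L)/6.
Larkspur substitutes q_E(q_L) into its own profit: π_L = q_L(403 - 3q_L - (320 - 3q_L)/2) - 83q_L = (243 - (3/2)q_L)q_L - 83q_L.
Leader FOC: 160 - 3q_L = 0, so q_L = 160/3.
Then q_E = (320 - 3·(160/3))/6 = 80/3.

26.67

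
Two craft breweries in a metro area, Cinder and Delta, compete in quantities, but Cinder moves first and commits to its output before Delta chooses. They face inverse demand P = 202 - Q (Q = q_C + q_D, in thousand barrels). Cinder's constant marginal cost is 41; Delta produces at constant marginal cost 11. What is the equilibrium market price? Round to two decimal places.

Solve by backward induction. Given q_C, the follower Delta maximises π_D = (202 - q_C - q_D)q_D - 11q_D.
∂π_D/∂q_D = 191 - q_C - 2q_D = 0 gives the reaction function q_D = (191 - q_C)/2.
Cinder substitutes q_D(q_C) into its own profit: π_C = q_C(202 - q_C - (191 - q_C)/2) - 41q_C = (213/2 - (1/2)q_C)q_C - 41q_C.
Maximising: ∂π_C/∂q_C = 131/2 - q_C = 0, giving q_C = 131/2.
Then q_D = (191 - 131/2)/2 = 251/4.
Total output Q = 513/4, so price P = 202 - 513/4 = 295/4.

73.75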